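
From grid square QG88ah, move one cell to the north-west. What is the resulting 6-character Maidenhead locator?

QG78xi

Longitude subsquare a = 0; −1 → -1, wraps to 23 = x, carry into square.
Longitude square 8; −1 → 7.
Latitude subsquare h = 7; +1 → 8 = i.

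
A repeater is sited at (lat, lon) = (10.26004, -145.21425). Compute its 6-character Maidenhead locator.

BK70jg

Add 180° to longitude and 90° to latitude: 34.7858, 100.2600.
Field: 34.7858/20 → 1 → B, 100.2600/10 → 10 → K; chars BK.
Square: 14.7858/2 → 7, 0.2600/1 → 0; chars 70.
Subsquare: 0.7858/0.0833333 → 9 → j, 0.2600/0.0416667 → 6 → g; chars jg.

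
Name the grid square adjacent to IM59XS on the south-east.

IM69ar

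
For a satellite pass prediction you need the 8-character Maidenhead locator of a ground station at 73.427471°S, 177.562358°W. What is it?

AB16fn27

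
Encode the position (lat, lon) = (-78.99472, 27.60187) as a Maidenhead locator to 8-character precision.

Offset from 180°W / 90°S: lon 207.60187°, lat 11.00528°.
Field: lon ⌊207.60187/20⌋ = 10 → K; lat ⌊11.00528/10⌋ = 1 → B.
Square: lon ⌊7.60187/2⌋ = 3; lat ⌊1.00528/1⌋ = 1.
Subsquare: lon ⌊1.60187/0.0833333⌋ = 19 → t; lat ⌊0.00528/0.0416667⌋ = 0 → a.
Extended square: lon ⌊0.01854/0.00833333⌋ = 2; lat ⌊0.00528/0.00416667⌋ = 1.

KB31ta21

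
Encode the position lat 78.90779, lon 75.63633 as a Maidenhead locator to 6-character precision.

Shift to the Maidenhead origin (180°W, 90°S): lon 255.6363, lat 168.9078.
Field: lon ⌊255.6363/20⌋ = 12 → M; lat ⌊168.9078/10⌋ = 16 → Q.
Square: lon ⌊15.6363/2⌋ = 7; lat ⌊8.9078/1⌋ = 8.
Subsquare: lon ⌊1.6363/0.0833333⌋ = 19 → t; lat ⌊0.9078/0.0416667⌋ = 21 → v.

MQ78tv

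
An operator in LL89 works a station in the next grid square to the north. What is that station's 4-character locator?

LM80

Latitude square 9; +1 → 10, wraps to 0, carry into field.
Latitude field L = 11; +1 → 12 = M.
The longitude characters are unchanged.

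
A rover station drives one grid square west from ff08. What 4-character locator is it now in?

EF98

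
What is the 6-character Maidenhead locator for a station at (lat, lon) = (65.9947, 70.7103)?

Shift to the Maidenhead origin (180°W, 90°S): lon 250.7103, lat 155.9947.
Field: 250.7103/20 → 12 → M, 155.9947/10 → 15 → P; chars MP.
Square: 10.7103/2 → 5, 5.9947/1 → 5; chars 55.
Subsquare: 0.7103/0.0833333 → 8 → i, 0.9947/0.0416667 → 23 → x; chars ix.

MP55ix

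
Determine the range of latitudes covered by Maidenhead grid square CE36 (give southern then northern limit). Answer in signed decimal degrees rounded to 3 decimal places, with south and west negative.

-44.000, -43.000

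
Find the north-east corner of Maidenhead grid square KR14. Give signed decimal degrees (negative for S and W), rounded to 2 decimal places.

85.00, 24.00

Field K=10, R=17: +10·20° lon, +17·10° lat → SW at lon 20°, lat 80°.
Square 1, 4: +1·2° lon, +4·1° lat → SW at lon 22°, lat 84°.
Cell spans 2° lon × 1° lat. NE corner is SW corner plus one full cell.
latitude 85.00, longitude 24.00.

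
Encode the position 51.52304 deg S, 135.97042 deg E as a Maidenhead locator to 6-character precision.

PD78xl

Offset from 180°W / 90°S: lon 315.9704°, lat 38.4770°.
Field: 315.9704/20 → 15 → P, 38.4770/10 → 3 → D; chars PD.
Square: 15.9704/2 → 7, 8.4770/1 → 8; chars 78.
Subsquare: 1.9704/0.0833333 → 23 → x, 0.4770/0.0416667 → 11 → l; chars xl.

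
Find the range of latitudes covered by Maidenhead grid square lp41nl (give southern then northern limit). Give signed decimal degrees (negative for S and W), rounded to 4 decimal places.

61.4583, 61.5000

Field L=11, P=15: +11·20° lon, +15·10° lat → SW at lon 40°, lat 60°.
Square 4, 1: +4·2° lon, +1·1° lat → SW at lon 48°, lat 61°.
Subsquare n=13, l=11: +13·0.0833333° lon, +11·0.0416667° lat → SW at lon 49.0833°, lat 61.4583°.
Cell spans 0.0833333° lon × 0.0416667° lat.
south 61.4583, north 61.5000.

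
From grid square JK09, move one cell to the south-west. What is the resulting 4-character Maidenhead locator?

Longitude square 0; −1 → -1, wraps to 9, carry into field.
Longitude field J = 9; −1 → 8 = I.
Latitude square 9; −1 → 8.

IK98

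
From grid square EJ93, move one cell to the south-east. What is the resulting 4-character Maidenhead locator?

Longitude square 9; +1 → 10, wraps to 0, carry into field.
Longitude field E = 4; +1 → 5 = F.
Latitude square 3; −1 → 2.

FJ02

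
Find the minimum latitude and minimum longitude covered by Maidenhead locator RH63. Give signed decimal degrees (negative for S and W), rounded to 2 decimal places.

-17.00, 172.00

Field R=17, H=7: +17·20° lon, +7·10° lat → SW at lon 160°, lat -20°.
Square 6, 3: +6·2° lon, +3·1° lat → SW at lon 172°, lat -17°.
latitude -17.00, longitude 172.00.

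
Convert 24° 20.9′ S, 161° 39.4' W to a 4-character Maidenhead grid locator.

Add 180° to longitude and 90° to latitude: 18.34, 65.65.
Field: 18.34/20 → 0 → A, 65.65/10 → 6 → G; chars AG.
Square: 18.34/2 → 9, 5.65/1 → 5; chars 95.

AG95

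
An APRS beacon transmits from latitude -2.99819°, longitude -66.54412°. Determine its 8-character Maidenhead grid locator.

FI67ra40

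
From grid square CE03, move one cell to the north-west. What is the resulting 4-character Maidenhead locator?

BE94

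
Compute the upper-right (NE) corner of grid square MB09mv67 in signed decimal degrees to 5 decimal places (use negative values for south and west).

-70.09167, 61.05833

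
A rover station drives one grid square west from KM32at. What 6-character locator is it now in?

Longitude subsquare a = 0; −1 → -1, wraps to 23 = x, carry into square.
Longitude square 3; −1 → 2.
The latitude characters are unchanged.

KM22xt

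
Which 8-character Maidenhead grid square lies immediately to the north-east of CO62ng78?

Longitude extended square 7; +1 → 8.
Latitude extended square 8; +1 → 9.

CO62ng89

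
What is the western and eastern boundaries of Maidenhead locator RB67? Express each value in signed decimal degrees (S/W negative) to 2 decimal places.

172.00, 174.00

Field R=17, B=1: +17·20° lon, +1·10° lat → SW at lon 160°, lat -80°.
Square 6, 7: +6·2° lon, +7·1° lat → SW at lon 172°, lat -73°.
Cell spans 2° lon × 1° lat.
west 172.00, east 174.00.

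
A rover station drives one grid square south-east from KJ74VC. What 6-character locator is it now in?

KJ74wb

Longitude subsquare v = 21; +1 → 22 = w.
Latitude subsquare c = 2; −1 → 1 = b.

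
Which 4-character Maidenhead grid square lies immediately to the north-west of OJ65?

Longitude square 6; −1 → 5.
Latitude square 5; +1 → 6.

OJ56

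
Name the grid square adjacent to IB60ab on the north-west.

Longitude subsquare a = 0; −1 → -1, wraps to 23 = x, carry into square.
Longitude square 6; −1 → 5.
Latitude subsquare b = 1; +1 → 2 = c.

IB50xc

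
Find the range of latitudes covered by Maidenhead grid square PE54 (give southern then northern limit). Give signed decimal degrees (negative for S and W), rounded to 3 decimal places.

-46.000, -45.000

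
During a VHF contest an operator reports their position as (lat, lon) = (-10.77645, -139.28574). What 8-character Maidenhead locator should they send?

Offset from 180°W / 90°S: lon 40.71426°, lat 79.22355°.
Field (20°×10°, letters A–R): lon ⌊40.71426/20⌋ = 2 → C; lat ⌊79.22355/10⌋ = 7 → H.
Square (2°×1°, digits 0–9): lon ⌊0.71426/2⌋ = 0; lat ⌊9.22355/1⌋ = 9.
Subsquare (5′×2.5′, letters a–x): lon ⌊0.71426/0.0833333⌋ = 8 → i; lat ⌊0.22355/0.0416667⌋ = 5 → f.
Extended square (30″×15″, digits 0–9): lon ⌊0.04759/0.00833333⌋ = 5; lat ⌊0.01522/0.00416667⌋ = 3.

CH09if53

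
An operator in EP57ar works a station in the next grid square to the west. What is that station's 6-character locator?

EP47xr

Longitude subsquare a = 0; −1 → -1, wraps to 23 = x, carry into square.
Longitude square 5; −1 → 4.
The latitude characters are unchanged.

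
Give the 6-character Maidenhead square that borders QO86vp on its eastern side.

QO86wp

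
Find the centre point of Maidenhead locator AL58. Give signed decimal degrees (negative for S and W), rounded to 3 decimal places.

28.500, -169.000

Field A=0, L=11: +0·20° lon, +11·10° lat → SW at lon -180°, lat 20°.
Square 5, 8: +5·2° lon, +8·1° lat → SW at lon -170°, lat 28°.
Cell spans 2° lon × 1° lat. Centre is SW corner plus half of each.
latitude 28.500, longitude -169.000.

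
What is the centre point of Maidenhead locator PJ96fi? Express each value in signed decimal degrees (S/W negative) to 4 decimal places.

6.3542, 138.4583

Field P=15, J=9: +15·20° lon, +9·10° lat → SW at lon 120°, lat 0°.
Square 9, 6: +9·2° lon, +6·1° lat → SW at lon 138°, lat 6°.
Subsquare f=5, i=8: +5·0.0833333° lon, +8·0.0416667° lat → SW at lon 138.417°, lat 6.33333°.
Cell spans 0.0833333° lon × 0.0416667° lat. Centre is SW corner plus half of each.
latitude 6.3542, longitude 138.4583.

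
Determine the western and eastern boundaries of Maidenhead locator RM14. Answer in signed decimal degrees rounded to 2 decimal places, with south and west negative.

Field R=17, M=12: +17·20° lon, +12·10° lat → SW at lon 160°, lat 30°.
Square 1, 4: +1·2° lon, +4·1° lat → SW at lon 162°, lat 34°.
Cell spans 2° lon × 1° lat.
west 162.00, east 164.00.

162.00, 164.00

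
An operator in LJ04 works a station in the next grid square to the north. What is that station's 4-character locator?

LJ05

Latitude square 4; +1 → 5.
The longitude characters are unchanged.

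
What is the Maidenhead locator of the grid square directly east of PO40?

PO50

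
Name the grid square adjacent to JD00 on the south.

Latitude square 0; −1 → -1, wraps to 9, carry into field.
Latitude field D = 3; −1 → 2 = C.
The longitude characters are unchanged.

JC09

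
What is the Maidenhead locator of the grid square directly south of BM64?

BM63

Latitude square 4; −1 → 3.
The longitude characters are unchanged.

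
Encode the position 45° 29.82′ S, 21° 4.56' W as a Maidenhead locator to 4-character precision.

HE94

Add 180° to longitude and 90° to latitude: 158.92, 44.50.
Field: 158.92/20 → 7 → H, 44.50/10 → 4 → E; chars HE.
Square: 18.92/2 → 9, 4.50/1 → 4; chars 94.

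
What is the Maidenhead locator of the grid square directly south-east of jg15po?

Longitude subsquare p = 15; +1 → 16 = q.
Latitude subsquare o = 14; −1 → 13 = n.

JG15qn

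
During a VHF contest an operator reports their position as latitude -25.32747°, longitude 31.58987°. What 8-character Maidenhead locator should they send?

Shift to the Maidenhead origin (180°W, 90°S): lon 211.58987, lat 64.67253.
Field: lon ⌊211.58987/20⌋ = 10 → K; lat ⌊64.67253/10⌋ = 6 → G.
Square: lon ⌊11.58987/2⌋ = 5; lat ⌊4.67253/1⌋ = 4.
Subsquare: lon ⌊1.58987/0.0833333⌋ = 19 → t; lat ⌊0.67253/0.0416667⌋ = 16 → q.
Extended square: lon ⌊0.00654/0.00833333⌋ = 0; lat ⌊0.00586/0.00416667⌋ = 1.

KG54tq01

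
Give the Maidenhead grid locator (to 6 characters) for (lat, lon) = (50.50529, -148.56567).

BO50rm

Add 180° to longitude and 90° to latitude: 31.4343, 140.5053.
Field (20°×10°, letters A–R): 31.4343/20 → 1 → B, 140.5053/10 → 14 → O; chars BO.
Square (2°×1°, digits 0–9): 11.4343/2 → 5, 0.5053/1 → 0; chars 50.
Subsquare (5′×2.5′, letters a–x): 1.4343/0.0833333 → 17 → r, 0.5053/0.0416667 → 12 → m; chars rm.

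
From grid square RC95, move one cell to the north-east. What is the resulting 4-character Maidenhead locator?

AC06

Longitude square 9; +1 → 10, wraps to 0, carry into field.
Longitude field R = 17; +1 → 18, wraps to 0 = A, wrapping around the antimeridian.
Latitude square 5; +1 → 6.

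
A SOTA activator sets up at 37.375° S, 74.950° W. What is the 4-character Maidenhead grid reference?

FF22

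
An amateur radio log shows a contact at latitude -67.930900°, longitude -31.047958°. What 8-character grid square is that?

HC42lb46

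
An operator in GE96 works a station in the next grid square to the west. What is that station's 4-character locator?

GE86

Longitude square 9; −1 → 8.
The latitude characters are unchanged.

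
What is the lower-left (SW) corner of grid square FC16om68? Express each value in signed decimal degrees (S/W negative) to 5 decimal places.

-63.46667, -76.78333

Field F=5, C=2: +5·20° lon, +2·10° lat → SW at lon -80°, lat -70°.
Square 1, 6: +1·2° lon, +6·1° lat → SW at lon -78°, lat -64°.
Subsquare o=14, m=12: +14·0.0833333° lon, +12·0.0416667° lat → SW at lon -76.8333°, lat -63.5°.
Extended square 6, 8: +6·0.00833333° lon, +8·0.00416667° lat → SW at lon -76.7833°, lat -63.4667°.
latitude -63.46667, longitude -76.78333.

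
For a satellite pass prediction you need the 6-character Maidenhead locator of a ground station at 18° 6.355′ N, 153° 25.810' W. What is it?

Add 180° to longitude and 90° to latitude: 26.5698, 108.1059.
Field (20°×10°, letters A–R): lon ⌊26.5698/20⌋ = 1 → B; lat ⌊108.1059/10⌋ = 10 → K.
Square (2°×1°, digits 0–9): lon ⌊6.5698/2⌋ = 3; lat ⌊8.1059/1⌋ = 8.
Subsquare (5′×2.5′, letters a–x): lon ⌊0.5698/0.0833333⌋ = 6 → g; lat ⌊0.1059/0.0416667⌋ = 2 → c.

BK38gc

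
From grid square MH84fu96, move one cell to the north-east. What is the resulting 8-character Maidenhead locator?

MH84gu07

Longitude extended square 9; +1 → 10, wraps to 0, carry into subsquare.
Longitude subsquare f = 5; +1 → 6 = g.
Latitude extended square 6; +1 → 7.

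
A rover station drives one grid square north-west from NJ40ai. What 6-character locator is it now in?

Longitude subsquare a = 0; −1 → -1, wraps to 23 = x, carry into square.
Longitude square 4; −1 → 3.
Latitude subsquare i = 8; +1 → 9 = j.

NJ30xj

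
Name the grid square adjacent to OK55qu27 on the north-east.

Longitude extended square 2; +1 → 3.
Latitude extended square 7; +1 → 8.

OK55qu38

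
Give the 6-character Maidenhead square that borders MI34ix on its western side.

Longitude subsquare i = 8; −1 → 7 = h.
The latitude characters are unchanged.

MI34hx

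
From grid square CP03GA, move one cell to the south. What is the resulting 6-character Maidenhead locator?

Latitude subsquare a = 0; −1 → -1, wraps to 23 = x, carry into square.
Latitude square 3; −1 → 2.
The longitude characters are unchanged.

CP02gx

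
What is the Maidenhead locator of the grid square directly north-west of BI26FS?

BI26et

Longitude subsquare f = 5; −1 → 4 = e.
Latitude subsquare s = 18; +1 → 19 = t.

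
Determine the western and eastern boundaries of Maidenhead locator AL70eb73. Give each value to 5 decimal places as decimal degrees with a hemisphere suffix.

165.60833° W, 165.60000° W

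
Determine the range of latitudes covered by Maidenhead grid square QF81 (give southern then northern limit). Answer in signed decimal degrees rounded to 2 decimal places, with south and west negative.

Field Q=16, F=5: +16·20° lon, +5·10° lat → SW at lon 140°, lat -40°.
Square 8, 1: +8·2° lon, +1·1° lat → SW at lon 156°, lat -39°.
Cell spans 2° lon × 1° lat.
south -39.00, north -38.00.

-39.00, -38.00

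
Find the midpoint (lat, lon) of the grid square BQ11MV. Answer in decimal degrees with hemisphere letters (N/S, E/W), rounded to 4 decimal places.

71.8958° N, 156.9583° W

Field B=1, Q=16: +1·20° lon, +16·10° lat → SW at lon -160°, lat 70°.
Square 1, 1: +1·2° lon, +1·1° lat → SW at lon -158°, lat 71°.
Subsquare m=12, v=21: +12·0.0833333° lon, +21·0.0416667° lat → SW at lon -157°, lat 71.875°.
Cell spans 0.0833333° lon × 0.0416667° lat. Centre is SW corner plus half of each.
latitude 71.8958° N, longitude 156.9583° W.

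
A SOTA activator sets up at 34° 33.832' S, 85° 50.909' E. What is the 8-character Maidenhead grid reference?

NF25wk14

Shift to the Maidenhead origin (180°W, 90°S): lon 265.84848, lat 55.43613.
Field: 265.84848/20 → 13 → N, 55.43613/10 → 5 → F; chars NF.
Square: 5.84848/2 → 2, 5.43613/1 → 5; chars 25.
Subsquare: 1.84848/0.0833333 → 22 → w, 0.43613/0.0416667 → 10 → k; chars wk.
Extended square: 0.01515/0.00833333 → 1, 0.01947/0.00416667 → 4; chars 14.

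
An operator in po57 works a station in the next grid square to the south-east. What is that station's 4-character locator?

Longitude square 5; +1 → 6.
Latitude square 7; −1 → 6.

PO66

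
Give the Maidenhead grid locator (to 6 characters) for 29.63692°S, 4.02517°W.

IG70xi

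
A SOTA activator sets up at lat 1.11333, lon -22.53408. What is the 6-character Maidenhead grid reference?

Offset from 180°W / 90°S: lon 157.4659°, lat 91.1133°.
Field (20°×10°, letters A–R): lon ⌊157.4659/20⌋ = 7 → H; lat ⌊91.1133/10⌋ = 9 → J.
Square (2°×1°, digits 0–9): lon ⌊17.4659/2⌋ = 8; lat ⌊1.1133/1⌋ = 1.
Subsquare (5′×2.5′, letters a–x): lon ⌊1.4659/0.0833333⌋ = 17 → r; lat ⌊0.1133/0.0416667⌋ = 2 → c.

HJ81rc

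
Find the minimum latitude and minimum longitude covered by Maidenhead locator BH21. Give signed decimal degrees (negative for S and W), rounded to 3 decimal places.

-19.000, -156.000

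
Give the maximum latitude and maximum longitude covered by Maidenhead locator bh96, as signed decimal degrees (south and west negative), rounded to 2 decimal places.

-13.00, -140.00

Field B=1, H=7: +1·20° lon, +7·10° lat → SW at lon -160°, lat -20°.
Square 9, 6: +9·2° lon, +6·1° lat → SW at lon -142°, lat -14°.
Cell spans 2° lon × 1° lat. NE corner is SW corner plus one full cell.
latitude -13.00, longitude -140.00.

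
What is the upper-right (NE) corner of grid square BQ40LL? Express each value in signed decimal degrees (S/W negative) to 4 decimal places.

Field B=1, Q=16: +1·20° lon, +16·10° lat → SW at lon -160°, lat 70°.
Square 4, 0: +4·2° lon, +0·1° lat → SW at lon -152°, lat 70°.
Subsquare l=11, l=11: +11·0.0833333° lon, +11·0.0416667° lat → SW at lon -151.083°, lat 70.4583°.
Cell spans 0.0833333° lon × 0.0416667° lat. NE corner is SW corner plus one full cell.
latitude 70.5000, longitude -151.0000.

70.5000, -151.0000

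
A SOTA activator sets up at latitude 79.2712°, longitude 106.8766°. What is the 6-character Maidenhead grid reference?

OQ39kg

Add 180° to longitude and 90° to latitude: 286.8766, 169.2712.
Field (20°×10°, letters A–R): lon ⌊286.8766/20⌋ = 14 → O; lat ⌊169.2712/10⌋ = 16 → Q.
Square (2°×1°, digits 0–9): lon ⌊6.8766/2⌋ = 3; lat ⌊9.2712/1⌋ = 9.
Subsquare (5′×2.5′, letters a–x): lon ⌊0.8766/0.0833333⌋ = 10 → k; lat ⌊0.2712/0.0416667⌋ = 6 → g.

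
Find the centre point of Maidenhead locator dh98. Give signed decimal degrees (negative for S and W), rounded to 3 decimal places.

-11.500, -101.000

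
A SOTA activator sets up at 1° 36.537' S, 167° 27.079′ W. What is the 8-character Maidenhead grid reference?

AI68gj53

Offset from 180°W / 90°S: lon 12.54868°, lat 88.39105°.
Field: lon ⌊12.54868/20⌋ = 0 → A; lat ⌊88.39105/10⌋ = 8 → I.
Square: lon ⌊12.54868/2⌋ = 6; lat ⌊8.39105/1⌋ = 8.
Subsquare: lon ⌊0.54868/0.0833333⌋ = 6 → g; lat ⌊0.39105/0.0416667⌋ = 9 → j.
Extended square: lon ⌊0.04868/0.00833333⌋ = 5; lat ⌊0.01605/0.00416667⌋ = 3.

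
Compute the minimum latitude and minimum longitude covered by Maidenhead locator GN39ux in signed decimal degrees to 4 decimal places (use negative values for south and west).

Field G=6, N=13: +6·20° lon, +13·10° lat → SW at lon -60°, lat 40°.
Square 3, 9: +3·2° lon, +9·1° lat → SW at lon -54°, lat 49°.
Subsquare u=20, x=23: +20·0.0833333° lon, +23·0.0416667° lat → SW at lon -52.3333°, lat 49.9583°.
latitude 49.9583, longitude -52.3333.

49.9583, -52.3333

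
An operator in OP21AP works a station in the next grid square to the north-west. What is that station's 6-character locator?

OP11xq

Longitude subsquare a = 0; −1 → -1, wraps to 23 = x, carry into square.
Longitude square 2; −1 → 1.
Latitude subsquare p = 15; +1 → 16 = q.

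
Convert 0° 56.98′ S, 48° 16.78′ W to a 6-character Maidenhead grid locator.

Add 180° to longitude and 90° to latitude: 131.7203, 89.0503.
Field: 131.7203/20 → 6 → G, 89.0503/10 → 8 → I; chars GI.
Square: 11.7203/2 → 5, 9.0503/1 → 9; chars 59.
Subsquare: 1.7203/0.0833333 → 20 → u, 0.0503/0.0416667 → 1 → b; chars ub.

GI59ub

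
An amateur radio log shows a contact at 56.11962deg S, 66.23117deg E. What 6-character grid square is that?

Shift to the Maidenhead origin (180°W, 90°S): lon 246.2312, lat 33.8804.
Field (20°×10°, letters A–R): lon ⌊246.2312/20⌋ = 12 → M; lat ⌊33.8804/10⌋ = 3 → D.
Square (2°×1°, digits 0–9): lon ⌊6.2312/2⌋ = 3; lat ⌊3.8804/1⌋ = 3.
Subsquare (5′×2.5′, letters a–x): lon ⌊0.2312/0.0833333⌋ = 2 → c; lat ⌊0.8804/0.0416667⌋ = 21 → v.

MD33cv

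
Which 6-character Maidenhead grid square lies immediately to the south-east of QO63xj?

QO73ai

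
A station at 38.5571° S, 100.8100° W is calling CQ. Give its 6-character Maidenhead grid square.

DF91ok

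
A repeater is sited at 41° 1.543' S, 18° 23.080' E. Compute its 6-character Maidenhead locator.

Add 180° to longitude and 90° to latitude: 198.3847, 48.9743.
Field: lon ⌊198.3847/20⌋ = 9 → J; lat ⌊48.9743/10⌋ = 4 → E.
Square: lon ⌊18.3847/2⌋ = 9; lat ⌊8.9743/1⌋ = 8.
Subsquare: lon ⌊0.3847/0.0833333⌋ = 4 → e; lat ⌊0.9743/0.0416667⌋ = 23 → x.

JE98ex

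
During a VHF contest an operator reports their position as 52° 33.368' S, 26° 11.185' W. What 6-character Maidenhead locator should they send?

Add 180° to longitude and 90° to latitude: 153.8136, 37.4439.
Field: lon ⌊153.8136/20⌋ = 7 → H; lat ⌊37.4439/10⌋ = 3 → D.
Square: lon ⌊13.8136/2⌋ = 6; lat ⌊7.4439/1⌋ = 7.
Subsquare: lon ⌊1.8136/0.0833333⌋ = 21 → v; lat ⌊0.4439/0.0416667⌋ = 10 → k.

HD67vk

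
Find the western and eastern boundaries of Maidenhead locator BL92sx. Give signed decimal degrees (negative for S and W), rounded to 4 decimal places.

-140.5000, -140.4167

Field B=1, L=11: +1·20° lon, +11·10° lat → SW at lon -160°, lat 20°.
Square 9, 2: +9·2° lon, +2·1° lat → SW at lon -142°, lat 22°.
Subsquare s=18, x=23: +18·0.0833333° lon, +23·0.0416667° lat → SW at lon -140.5°, lat 22.9583°.
Cell spans 0.0833333° lon × 0.0416667° lat.
west -140.5000, east -140.4167.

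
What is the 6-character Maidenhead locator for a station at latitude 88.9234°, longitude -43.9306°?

GR88aw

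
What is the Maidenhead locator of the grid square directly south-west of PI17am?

Longitude subsquare a = 0; −1 → -1, wraps to 23 = x, carry into square.
Longitude square 1; −1 → 0.
Latitude subsquare m = 12; −1 → 11 = l.

PI07xl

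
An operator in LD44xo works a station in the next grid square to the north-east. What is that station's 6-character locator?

LD54ap

Longitude subsquare x = 23; +1 → 24, wraps to 0 = a, carry into square.
Longitude square 4; +1 → 5.
Latitude subsquare o = 14; +1 → 15 = p.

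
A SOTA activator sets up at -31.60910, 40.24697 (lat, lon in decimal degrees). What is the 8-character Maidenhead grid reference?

Shift to the Maidenhead origin (180°W, 90°S): lon 220.24697, lat 58.39090.
Field: lon ⌊220.24697/20⌋ = 11 → L; lat ⌊58.39090/10⌋ = 5 → F.
Square: lon ⌊0.24697/2⌋ = 0; lat ⌊8.39090/1⌋ = 8.
Subsquare: lon ⌊0.24697/0.0833333⌋ = 2 → c; lat ⌊0.39090/0.0416667⌋ = 9 → j.
Extended square: lon ⌊0.08030/0.00833333⌋ = 9; lat ⌊0.01590/0.00416667⌋ = 3.

LF08cj93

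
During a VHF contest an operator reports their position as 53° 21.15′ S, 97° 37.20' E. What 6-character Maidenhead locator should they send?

ND86tp

Offset from 180°W / 90°S: lon 277.6200°, lat 36.6475°.
Field (20°×10°, letters A–R): lon ⌊277.6200/20⌋ = 13 → N; lat ⌊36.6475/10⌋ = 3 → D.
Square (2°×1°, digits 0–9): lon ⌊17.6200/2⌋ = 8; lat ⌊6.6475/1⌋ = 6.
Subsquare (5′×2.5′, letters a–x): lon ⌊1.6200/0.0833333⌋ = 19 → t; lat ⌊0.6475/0.0416667⌋ = 15 → p.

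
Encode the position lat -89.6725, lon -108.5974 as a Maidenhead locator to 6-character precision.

DA50qh

Add 180° to longitude and 90° to latitude: 71.4026, 0.3275.
Field (20°×10°, letters A–R): 71.4026/20 → 3 → D, 0.3275/10 → 0 → A; chars DA.
Square (2°×1°, digits 0–9): 11.4026/2 → 5, 0.3275/1 → 0; chars 50.
Subsquare (5′×2.5′, letters a–x): 1.4026/0.0833333 → 16 → q, 0.3275/0.0416667 → 7 → h; chars qh.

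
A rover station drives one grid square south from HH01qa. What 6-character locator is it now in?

Latitude subsquare a = 0; −1 → -1, wraps to 23 = x, carry into square.
Latitude square 1; −1 → 0.
The longitude characters are unchanged.

HH00qx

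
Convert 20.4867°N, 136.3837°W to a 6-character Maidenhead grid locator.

CL10tl

Add 180° to longitude and 90° to latitude: 43.6163, 110.4867.
Field (20°×10°, letters A–R): 43.6163/20 → 2 → C, 110.4867/10 → 11 → L; chars CL.
Square (2°×1°, digits 0–9): 3.6163/2 → 1, 0.4867/1 → 0; chars 10.
Subsquare (5′×2.5′, letters a–x): 1.6163/0.0833333 → 19 → t, 0.4867/0.0416667 → 11 → l; chars tl.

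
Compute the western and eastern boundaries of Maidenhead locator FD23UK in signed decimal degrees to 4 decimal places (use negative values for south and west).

-74.3333, -74.2500

Field F=5, D=3: +5·20° lon, +3·10° lat → SW at lon -80°, lat -60°.
Square 2, 3: +2·2° lon, +3·1° lat → SW at lon -76°, lat -57°.
Subsquare u=20, k=10: +20·0.0833333° lon, +10·0.0416667° lat → SW at lon -74.3333°, lat -56.5833°.
Cell spans 0.0833333° lon × 0.0416667° lat.
west -74.3333, east -74.2500.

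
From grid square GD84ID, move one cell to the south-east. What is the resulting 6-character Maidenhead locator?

GD84jc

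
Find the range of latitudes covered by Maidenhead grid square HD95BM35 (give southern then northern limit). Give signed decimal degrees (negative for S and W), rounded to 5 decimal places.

Field H=7, D=3: +7·20° lon, +3·10° lat → SW at lon -40°, lat -60°.
Square 9, 5: +9·2° lon, +5·1° lat → SW at lon -22°, lat -55°.
Subsquare b=1, m=12: +1·0.0833333° lon, +12·0.0416667° lat → SW at lon -21.9167°, lat -54.5°.
Extended square 3, 5: +3·0.00833333° lon, +5·0.00416667° lat → SW at lon -21.8917°, lat -54.4792°.
Cell spans 0.00833333° lon × 0.00416667° lat.
south -54.47917, north -54.47500.

-54.47917, -54.47500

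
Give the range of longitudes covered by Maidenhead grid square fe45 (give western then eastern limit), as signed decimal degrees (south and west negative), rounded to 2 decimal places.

Field F=5, E=4: +5·20° lon, +4·10° lat → SW at lon -80°, lat -50°.
Square 4, 5: +4·2° lon, +5·1° lat → SW at lon -72°, lat -45°.
Cell spans 2° lon × 1° lat.
west -72.00, east -70.00.

-72.00, -70.00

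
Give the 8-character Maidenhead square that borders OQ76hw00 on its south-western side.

Longitude extended square 0; −1 → -1, wraps to 9, carry into subsquare.
Longitude subsquare h = 7; −1 → 6 = g.
Latitude extended square 0; −1 → -1, wraps to 9, carry into subsquare.
Latitude subsquare w = 22; −1 → 21 = v.

OQ76gv99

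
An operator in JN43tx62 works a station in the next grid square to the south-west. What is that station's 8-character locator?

Longitude extended square 6; −1 → 5.
Latitude extended square 2; −1 → 1.

JN43tx51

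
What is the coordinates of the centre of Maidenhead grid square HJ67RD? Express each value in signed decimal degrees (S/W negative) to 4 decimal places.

7.1458, -26.5417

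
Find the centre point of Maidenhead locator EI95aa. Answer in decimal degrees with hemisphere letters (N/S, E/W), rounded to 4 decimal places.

4.9792° S, 81.9583° W

Field E=4, I=8: +4·20° lon, +8·10° lat → SW at lon -100°, lat -10°.
Square 9, 5: +9·2° lon, +5·1° lat → SW at lon -82°, lat -5°.
Subsquare a=0, a=0: +0·0.0833333° lon, +0·0.0416667° lat → SW at lon -82°, lat -5°.
Cell spans 0.0833333° lon × 0.0416667° lat. Centre is SW corner plus half of each.
latitude 4.9792° S, longitude 81.9583° W.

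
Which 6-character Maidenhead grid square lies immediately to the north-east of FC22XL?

FC32am

Longitude subsquare x = 23; +1 → 24, wraps to 0 = a, carry into square.
Longitude square 2; +1 → 3.
Latitude subsquare l = 11; +1 → 12 = m.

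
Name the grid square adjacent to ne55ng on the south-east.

NE55of

Longitude subsquare n = 13; +1 → 14 = o.
Latitude subsquare g = 6; −1 → 5 = f.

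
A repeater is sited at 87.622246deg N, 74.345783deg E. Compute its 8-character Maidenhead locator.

MR77eo19

Shift to the Maidenhead origin (180°W, 90°S): lon 254.34578, lat 177.62225.
Field (20°×10°, letters A–R): 254.34578/20 → 12 → M, 177.62225/10 → 17 → R; chars MR.
Square (2°×1°, digits 0–9): 14.34578/2 → 7, 7.62225/1 → 7; chars 77.
Subsquare (5′×2.5′, letters a–x): 0.34578/0.0833333 → 4 → e, 0.62225/0.0416667 → 14 → o; chars eo.
Extended square (30″×15″, digits 0–9): 0.01245/0.00833333 → 1, 0.03891/0.00416667 → 9; chars 19.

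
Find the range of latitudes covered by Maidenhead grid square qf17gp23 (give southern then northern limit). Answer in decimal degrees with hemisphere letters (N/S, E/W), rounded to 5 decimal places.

32.36250° S, 32.35833° S

Field Q=16, F=5: +16·20° lon, +5·10° lat → SW at lon 140°, lat -40°.
Square 1, 7: +1·2° lon, +7·1° lat → SW at lon 142°, lat -33°.
Subsquare g=6, p=15: +6·0.0833333° lon, +15·0.0416667° lat → SW at lon 142.5°, lat -32.375°.
Extended square 2, 3: +2·0.00833333° lon, +3·0.00416667° lat → SW at lon 142.517°, lat -32.3625°.
Cell spans 0.00833333° lon × 0.00416667° lat.
south 32.36250° S, north 32.35833° S.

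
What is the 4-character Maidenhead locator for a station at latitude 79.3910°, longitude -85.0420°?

EQ79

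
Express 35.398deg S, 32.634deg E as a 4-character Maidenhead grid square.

KF64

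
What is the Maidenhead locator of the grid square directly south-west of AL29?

AL18

Longitude square 2; −1 → 1.
Latitude square 9; −1 → 8.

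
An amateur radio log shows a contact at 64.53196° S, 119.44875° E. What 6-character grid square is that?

OC95rl

Offset from 180°W / 90°S: lon 299.4488°, lat 25.4680°.
Field: lon ⌊299.4488/20⌋ = 14 → O; lat ⌊25.4680/10⌋ = 2 → C.
Square: lon ⌊19.4488/2⌋ = 9; lat ⌊5.4680/1⌋ = 5.
Subsquare: lon ⌊1.4488/0.0833333⌋ = 17 → r; lat ⌊0.4680/0.0416667⌋ = 11 → l.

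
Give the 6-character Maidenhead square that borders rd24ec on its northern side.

Latitude subsquare c = 2; +1 → 3 = d.
The longitude characters are unchanged.

RD24ed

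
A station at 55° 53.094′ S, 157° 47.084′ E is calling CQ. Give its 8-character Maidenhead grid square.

QD84vc47

Add 180° to longitude and 90° to latitude: 337.78473, 34.11510.
Field: 337.78473/20 → 16 → Q, 34.11510/10 → 3 → D; chars QD.
Square: 17.78473/2 → 8, 4.11510/1 → 4; chars 84.
Subsquare: 1.78473/0.0833333 → 21 → v, 0.11510/0.0416667 → 2 → c; chars vc.
Extended square: 0.03473/0.00833333 → 4, 0.03177/0.00416667 → 7; chars 47.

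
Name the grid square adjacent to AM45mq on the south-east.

AM45np

Longitude subsquare m = 12; +1 → 13 = n.
Latitude subsquare q = 16; −1 → 15 = p.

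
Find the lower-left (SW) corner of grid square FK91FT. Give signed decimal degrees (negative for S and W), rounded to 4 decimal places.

Field F=5, K=10: +5·20° lon, +10·10° lat → SW at lon -80°, lat 10°.
Square 9, 1: +9·2° lon, +1·1° lat → SW at lon -62°, lat 11°.
Subsquare f=5, t=19: +5·0.0833333° lon, +19·0.0416667° lat → SW at lon -61.5833°, lat 11.7917°.
latitude 11.7917, longitude -61.5833.

11.7917, -61.5833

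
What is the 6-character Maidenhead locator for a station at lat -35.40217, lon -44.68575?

GF74po

Offset from 180°W / 90°S: lon 135.3143°, lat 54.5978°.
Field: lon ⌊135.3143/20⌋ = 6 → G; lat ⌊54.5978/10⌋ = 5 → F.
Square: lon ⌊15.3143/2⌋ = 7; lat ⌊4.5978/1⌋ = 4.
Subsquare: lon ⌊1.3143/0.0833333⌋ = 15 → p; lat ⌊0.5978/0.0416667⌋ = 14 → o.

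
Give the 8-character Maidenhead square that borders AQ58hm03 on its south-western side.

Longitude extended square 0; −1 → -1, wraps to 9, carry into subsquare.
Longitude subsquare h = 7; −1 → 6 = g.
Latitude extended square 3; −1 → 2.

AQ58gm92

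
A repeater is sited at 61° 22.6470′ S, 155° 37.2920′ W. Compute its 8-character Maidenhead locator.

Shift to the Maidenhead origin (180°W, 90°S): lon 24.37847, lat 28.62255.
Field (20°×10°, letters A–R): 24.37847/20 → 1 → B, 28.62255/10 → 2 → C; chars BC.
Square (2°×1°, digits 0–9): 4.37847/2 → 2, 8.62255/1 → 8; chars 28.
Subsquare (5′×2.5′, letters a–x): 0.37847/0.0833333 → 4 → e, 0.62255/0.0416667 → 14 → o; chars eo.
Extended square (30″×15″, digits 0–9): 0.04513/0.00833333 → 5, 0.03922/0.00416667 → 9; chars 59.

BC28eo59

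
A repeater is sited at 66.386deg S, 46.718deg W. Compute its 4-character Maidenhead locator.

Offset from 180°W / 90°S: lon 133.28°, lat 23.61°.
Field: 133.28/20 → 6 → G, 23.61/10 → 2 → C; chars GC.
Square: 13.28/2 → 6, 3.61/1 → 3; chars 63.

GC63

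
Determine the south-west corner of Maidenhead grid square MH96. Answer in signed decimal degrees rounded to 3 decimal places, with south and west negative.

Field M=12, H=7: +12·20° lon, +7·10° lat → SW at lon 60°, lat -20°.
Square 9, 6: +9·2° lon, +6·1° lat → SW at lon 78°, lat -14°.
latitude -14.000, longitude 78.000.

-14.000, 78.000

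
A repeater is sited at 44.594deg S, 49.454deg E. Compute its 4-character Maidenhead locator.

LE45

Add 180° to longitude and 90° to latitude: 229.45, 45.41.
Field (20°×10°, letters A–R): lon ⌊229.45/20⌋ = 11 → L; lat ⌊45.41/10⌋ = 4 → E.
Square (2°×1°, digits 0–9): lon ⌊9.45/2⌋ = 4; lat ⌊5.41/1⌋ = 5.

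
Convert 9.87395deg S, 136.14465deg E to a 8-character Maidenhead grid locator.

Offset from 180°W / 90°S: lon 316.14465°, lat 80.12605°.
Field: 316.14465/20 → 15 → P, 80.12605/10 → 8 → I; chars PI.
Square: 16.14465/2 → 8, 0.12605/1 → 0; chars 80.
Subsquare: 0.14465/0.0833333 → 1 → b, 0.12605/0.0416667 → 3 → d; chars bd.
Extended square: 0.06132/0.00833333 → 7, 0.00105/0.00416667 → 0; chars 70.

PI80bd70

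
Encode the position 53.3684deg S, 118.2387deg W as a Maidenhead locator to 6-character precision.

DD06vp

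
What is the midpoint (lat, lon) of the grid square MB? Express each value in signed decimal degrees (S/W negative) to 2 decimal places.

Field M=12, B=1: +12·20° lon, +1·10° lat → SW at lon 60°, lat -80°.
Cell spans 20° lon × 10° lat. Centre is SW corner plus half of each.
latitude -75.00, longitude 70.00.

-75.00, 70.00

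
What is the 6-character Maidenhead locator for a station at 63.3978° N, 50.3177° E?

LP53dj

Add 180° to longitude and 90° to latitude: 230.3177, 153.3978.
Field (20°×10°, letters A–R): lon ⌊230.3177/20⌋ = 11 → L; lat ⌊153.3978/10⌋ = 15 → P.
Square (2°×1°, digits 0–9): lon ⌊10.3177/2⌋ = 5; lat ⌊3.3978/1⌋ = 3.
Subsquare (5′×2.5′, letters a–x): lon ⌊0.3177/0.0833333⌋ = 3 → d; lat ⌊0.3978/0.0416667⌋ = 9 → j.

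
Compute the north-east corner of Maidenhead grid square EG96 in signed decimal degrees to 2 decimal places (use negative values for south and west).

Field E=4, G=6: +4·20° lon, +6·10° lat → SW at lon -100°, lat -30°.
Square 9, 6: +9·2° lon, +6·1° lat → SW at lon -82°, lat -24°.
Cell spans 2° lon × 1° lat. NE corner is SW corner plus one full cell.
latitude -23.00, longitude -80.00.

-23.00, -80.00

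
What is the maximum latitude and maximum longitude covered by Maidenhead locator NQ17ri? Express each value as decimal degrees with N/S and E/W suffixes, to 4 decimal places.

Field N=13, Q=16: +13·20° lon, +16·10° lat → SW at lon 80°, lat 70°.
Square 1, 7: +1·2° lon, +7·1° lat → SW at lon 82°, lat 77°.
Subsquare r=17, i=8: +17·0.0833333° lon, +8·0.0416667° lat → SW at lon 83.4167°, lat 77.3333°.
Cell spans 0.0833333° lon × 0.0416667° lat. NE corner is SW corner plus one full cell.
latitude 77.3750° N, longitude 83.5000° E.

77.3750° N, 83.5000° E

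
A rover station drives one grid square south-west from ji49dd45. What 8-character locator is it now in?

JI49dd34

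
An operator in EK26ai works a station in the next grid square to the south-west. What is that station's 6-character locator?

Longitude subsquare a = 0; −1 → -1, wraps to 23 = x, carry into square.
Longitude square 2; −1 → 1.
Latitude subsquare i = 8; −1 → 7 = h.

EK16xh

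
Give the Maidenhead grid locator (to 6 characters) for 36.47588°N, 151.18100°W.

Offset from 180°W / 90°S: lon 28.8190°, lat 126.4759°.
Field: lon ⌊28.8190/20⌋ = 1 → B; lat ⌊126.4759/10⌋ = 12 → M.
Square: lon ⌊8.8190/2⌋ = 4; lat ⌊6.4759/1⌋ = 6.
Subsquare: lon ⌊0.8190/0.0833333⌋ = 9 → j; lat ⌊0.4759/0.0416667⌋ = 11 → l.

BM46jl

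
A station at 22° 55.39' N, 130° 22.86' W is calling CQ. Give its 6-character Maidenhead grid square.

CL42tw

Offset from 180°W / 90°S: lon 49.6190°, lat 112.9232°.
Field: 49.6190/20 → 2 → C, 112.9232/10 → 11 → L; chars CL.
Square: 9.6190/2 → 4, 2.9232/1 → 2; chars 42.
Subsquare: 1.6190/0.0833333 → 19 → t, 0.9232/0.0416667 → 22 → w; chars tw.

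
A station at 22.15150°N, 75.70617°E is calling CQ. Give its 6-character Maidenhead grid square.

Offset from 180°W / 90°S: lon 255.7062°, lat 112.1515°.
Field (20°×10°, letters A–R): 255.7062/20 → 12 → M, 112.1515/10 → 11 → L; chars ML.
Square (2°×1°, digits 0–9): 15.7062/2 → 7, 2.1515/1 → 2; chars 72.
Subsquare (5′×2.5′, letters a–x): 1.7062/0.0833333 → 20 → u, 0.1515/0.0416667 → 3 → d; chars ud.

ML72ud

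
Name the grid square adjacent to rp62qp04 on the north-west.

RP62pp95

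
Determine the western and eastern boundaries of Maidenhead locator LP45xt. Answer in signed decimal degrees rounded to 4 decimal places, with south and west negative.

Field L=11, P=15: +11·20° lon, +15·10° lat → SW at lon 40°, lat 60°.
Square 4, 5: +4·2° lon, +5·1° lat → SW at lon 48°, lat 65°.
Subsquare x=23, t=19: +23·0.0833333° lon, +19·0.0416667° lat → SW at lon 49.9167°, lat 65.7917°.
Cell spans 0.0833333° lon × 0.0416667° lat.
west 49.9167, east 50.0000.

49.9167, 50.0000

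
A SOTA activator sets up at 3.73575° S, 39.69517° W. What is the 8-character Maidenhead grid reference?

HI06dg63

Offset from 180°W / 90°S: lon 140.30483°, lat 86.26425°.
Field: 140.30483/20 → 7 → H, 86.26425/10 → 8 → I; chars HI.
Square: 0.30483/2 → 0, 6.26425/1 → 6; chars 06.
Subsquare: 0.30483/0.0833333 → 3 → d, 0.26425/0.0416667 → 6 → g; chars dg.
Extended square: 0.05483/0.00833333 → 6, 0.01425/0.00416667 → 3; chars 63.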